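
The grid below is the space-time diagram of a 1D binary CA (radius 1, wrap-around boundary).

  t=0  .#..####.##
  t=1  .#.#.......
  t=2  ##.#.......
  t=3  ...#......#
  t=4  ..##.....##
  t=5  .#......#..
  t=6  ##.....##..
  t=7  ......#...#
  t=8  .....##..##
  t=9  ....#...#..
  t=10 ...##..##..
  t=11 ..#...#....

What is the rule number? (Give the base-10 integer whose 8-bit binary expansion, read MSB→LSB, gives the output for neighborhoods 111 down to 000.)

6

  ### -> .   bit 7 = 0  t=0,i=5
  ##. -> .   bit 6 = 0  t=0,i=7
  #.# -> .   bit 5 = 0  t=0,i=0
  #.. -> .   bit 4 = 0  t=0,i=2
  .## -> .   bit 3 = 0  t=0,i=4
  .#. -> #   bit 2 = 1  t=0,i=1
  ..# -> #   bit 1 = 1  t=0,i=3
  ... -> .   bit 0 = 0  t=1,i=5
  bits 00000110 = 6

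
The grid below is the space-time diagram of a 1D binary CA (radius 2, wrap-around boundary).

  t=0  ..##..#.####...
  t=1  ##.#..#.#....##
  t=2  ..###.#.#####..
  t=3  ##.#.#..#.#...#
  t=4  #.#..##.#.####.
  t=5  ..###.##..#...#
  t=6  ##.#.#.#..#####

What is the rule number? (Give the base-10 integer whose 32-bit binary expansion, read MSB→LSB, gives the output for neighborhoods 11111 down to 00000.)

2358997823

  [31] ##### => #  t=2,i=10
  [30] ####. => .  t=0,i=10
  [29] ###.# => .  t=1,i=1
  [28] ###.. => .  t=0,i=11
  [27] ##.## => #  t=5,i=5
  [26] ##.#. => #  t=1,i=2
  [25] ##..# => .  t=0,i=4
  [24] ##... => .  t=0,i=12
  [23] #.### => #  t=0,i=8
  [22] #.##. => .  t=5,i=6
  [21] #.#.# => .  t=2,i=6
  [20] #.#.. => #  t=1,i=3
  [19] #..## => #  t=4,i=4
  [18] #..#. => .  t=0,i=5
  [17] #...# => #  t=3,i=12
  [16] #.... => #  t=0,i=13
  [15] .#### => .  t=0,i=9
  [14] .###. => #  t=2,i=3
  [13] .##.# => #  t=4,i=6
  [12] .##.. => #  t=0,i=3
  [11] .#.## => .  t=0,i=7
  [10] .#.#. => .  t=1,i=7
  [9] .#..# => #  t=1,i=4
  [8] .#... => #  t=1,i=9
  [7] ..### => .  t=1,i=13
  [6] ..##. => .  t=0,i=2
  [5] ..#.# => #  t=0,i=6
  [4] ..#.. => #  t=5,i=10
  [3] ...## => #  t=0,i=1
  [2] ...#. => #  t=5,i=13
  [1] ....# => #  t=0,i=0
  [0] ..... => #  t=0,i=14
  bits 10001100100110110111001100111111 = 2358997823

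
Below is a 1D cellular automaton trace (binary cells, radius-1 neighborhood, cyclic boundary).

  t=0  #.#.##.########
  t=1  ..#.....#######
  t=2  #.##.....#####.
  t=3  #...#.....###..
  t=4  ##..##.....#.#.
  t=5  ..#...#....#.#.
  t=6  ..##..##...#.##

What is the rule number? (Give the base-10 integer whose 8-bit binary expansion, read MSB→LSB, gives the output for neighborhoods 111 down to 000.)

148

  ###|#  b7=1 t=0,i=8
  ##.|.  b6=0 t=0,i=0
  #.#|.  b5=0 t=0,i=1
  #..|#  b4=1 t=1,i=0
  .##|.  b3=0 t=0,i=4
  .#.|#  b2=1 t=0,i=2
  ..#|.  b1=0 t=1,i=1
  ...|.  b0=0 t=1,i=4
  bits 10010100 = 148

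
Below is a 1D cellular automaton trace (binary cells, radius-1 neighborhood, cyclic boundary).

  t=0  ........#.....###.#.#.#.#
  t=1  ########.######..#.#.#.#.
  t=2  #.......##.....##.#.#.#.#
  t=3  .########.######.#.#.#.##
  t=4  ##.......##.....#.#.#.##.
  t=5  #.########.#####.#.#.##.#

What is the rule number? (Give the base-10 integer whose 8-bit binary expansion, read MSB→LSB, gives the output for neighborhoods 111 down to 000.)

59

  [7] ### => .  t=0,i=15
  [6] ##. => .  t=0,i=16
  [5] #.# => #  t=0,i=17
  [4] #.. => #  t=0,i=0
  [3] .## => #  t=0,i=14
  [2] .#. => .  t=0,i=8
  [1] ..# => #  t=0,i=7
  [0] ... => #  t=0,i=1
  bits 00111011 = 59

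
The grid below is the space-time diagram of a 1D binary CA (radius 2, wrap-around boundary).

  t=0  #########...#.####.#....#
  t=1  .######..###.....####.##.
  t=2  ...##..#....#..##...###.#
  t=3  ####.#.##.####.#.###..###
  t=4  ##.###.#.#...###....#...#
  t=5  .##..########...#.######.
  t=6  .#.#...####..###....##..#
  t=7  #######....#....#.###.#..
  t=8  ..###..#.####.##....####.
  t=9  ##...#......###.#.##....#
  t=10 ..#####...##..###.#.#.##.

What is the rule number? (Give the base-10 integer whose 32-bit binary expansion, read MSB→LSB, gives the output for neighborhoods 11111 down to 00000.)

2943485790

  nb #####: next=#  (t=0,i=1, bit31=1)
  nb ####.: next=.  (t=0,i=7, bit30=0)
  nb ###.#: next=#  (t=0,i=17, bit29=1)
  nb ###..: next=.  (t=0,i=8, bit28=0)
  nb ##.##: next=#  (t=1,i=21, bit27=1)
  nb ##.#.: next=#  (t=0,i=18, bit26=1)
  nb ##..#: next=#  (t=1,i=7, bit25=1)
  nb ##...: next=#  (t=0,i=9, bit24=1)
  nb #.###: next=.  (t=0,i=14, bit23=0)
  nb #.##.: next=#  (t=1,i=22, bit22=1)
  nb #.#.#: next=#  (t=3,i=5, bit21=1)
  nb #.#..: next=#  (t=0,i=19, bit20=1)
  nb #..##: next=.  (t=1,i=0, bit19=0)
  nb #..#.: next=.  (t=2,i=6, bit18=0)
  nb #...#: next=#  (t=0,i=10, bit17=1)
  nb #....: next=.  (t=0,i=21, bit16=0)
  nb .####: next=.  (t=0,i=0, bit15=0)
  nb .###.: next=.  (t=1,i=10, bit14=0)
  nb .##.#: next=.  (t=3,i=8, bit13=0)
  nb .##..: next=.  (t=1,i=23, bit12=0)
  nb .#.##: next=.  (t=0,i=13, bit11=0)
  nb .#.#.: next=#  (t=4,i=8, bit10=1)
  nb .#..#: next=#  (t=2,i=13, bit9=1)
  nb .#...: next=#  (t=0,i=20, bit8=1)
  nb ..###: next=.  (t=0,i=24, bit7=0)
  nb ..##.: next=#  (t=2,i=3, bit6=1)
  nb ..#.#: next=.  (t=0,i=12, bit5=0)
  nb ..#..: next=#  (t=2,i=7, bit4=1)
  nb ...##: next=#  (t=0,i=23, bit3=1)
  nb ...#.: next=#  (t=0,i=11, bit2=1)
  nb ....#: next=#  (t=0,i=22, bit1=1)
  nb .....: next=.  (t=1,i=14, bit0=0)
  bits 10101111011100100000011101011110 = 2943485790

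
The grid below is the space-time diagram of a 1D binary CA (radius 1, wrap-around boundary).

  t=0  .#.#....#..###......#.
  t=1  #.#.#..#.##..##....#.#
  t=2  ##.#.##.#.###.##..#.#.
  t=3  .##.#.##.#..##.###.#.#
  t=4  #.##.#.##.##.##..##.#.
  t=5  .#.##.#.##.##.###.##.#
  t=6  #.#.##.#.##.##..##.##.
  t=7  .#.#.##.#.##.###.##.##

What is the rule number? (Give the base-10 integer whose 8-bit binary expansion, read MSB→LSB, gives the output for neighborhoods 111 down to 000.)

  [7] ### => .  t=0,i=12
  [6] ##. => #  t=0,i=13
  [5] #.# => #  t=0,i=2
  [4] #.. => #  t=0,i=4
  [3] .## => .  t=0,i=11
  [2] .#. => .  t=0,i=1
  [1] ..# => #  t=0,i=0
  [0] ... => .  t=0,i=5
  bits 01110010 = 114

114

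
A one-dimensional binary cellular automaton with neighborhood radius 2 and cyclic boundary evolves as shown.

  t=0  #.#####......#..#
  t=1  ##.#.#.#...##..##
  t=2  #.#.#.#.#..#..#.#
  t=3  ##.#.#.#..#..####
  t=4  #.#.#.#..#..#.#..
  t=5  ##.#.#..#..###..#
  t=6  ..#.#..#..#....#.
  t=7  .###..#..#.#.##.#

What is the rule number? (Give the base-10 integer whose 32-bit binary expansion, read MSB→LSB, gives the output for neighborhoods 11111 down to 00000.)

  #####|.  b31=0 t=0,i=4
  ####.|#  b30=1 t=0,i=5
  ###.#|.  b29=0 t=1,i=1
  ###..|.  b28=0 t=0,i=6
  ##.##|#  b27=1 t=0,i=1
  ##.#.|#  b26=1 t=1,i=2
  ##..#|.  b25=0 t=1,i=13
  ##...|#  b24=1 t=0,i=7
  #.###|.  b23=0 t=0,i=2
  #.##.|#  b22=1 t=2,i=16
  #.#.#|.  b21=0 t=1,i=3
  #.#..|.  b20=0 t=1,i=7
  #..##|#  b19=1 t=0,i=15
  #..#.|#  b18=1 t=2,i=10
  #...#|.  b17=0 t=1,i=9
  #....|.  b16=0 t=0,i=8
  .####|#  b15=1 t=0,i=3
  .###.|.  b14=0 t=5,i=0
  .##.#|#  b13=1 t=0,i=0
  .##..|.  b12=0 t=1,i=12
  .#.##|#  b11=1 t=2,i=15
  .#.#.|#  b10=1 t=1,i=4
  .#..#|.  b9=0 t=0,i=14
  .#...|#  b8=1 t=1,i=8
  ..###|.  b7=0 t=1,i=15
  ..##.|#  b6=1 t=0,i=16
  ..#.#|#  b5=1 t=2,i=14
  ..#..|.  b4=0 t=0,i=13
  ...##|.  b3=0 t=1,i=10
  ...#.|#  b2=1 t=0,i=12
  ....#|#  b1=1 t=0,i=11
  .....|.  b0=0 t=0,i=9
  bits 01001101010011001010110101100110 = 1296870758

1296870758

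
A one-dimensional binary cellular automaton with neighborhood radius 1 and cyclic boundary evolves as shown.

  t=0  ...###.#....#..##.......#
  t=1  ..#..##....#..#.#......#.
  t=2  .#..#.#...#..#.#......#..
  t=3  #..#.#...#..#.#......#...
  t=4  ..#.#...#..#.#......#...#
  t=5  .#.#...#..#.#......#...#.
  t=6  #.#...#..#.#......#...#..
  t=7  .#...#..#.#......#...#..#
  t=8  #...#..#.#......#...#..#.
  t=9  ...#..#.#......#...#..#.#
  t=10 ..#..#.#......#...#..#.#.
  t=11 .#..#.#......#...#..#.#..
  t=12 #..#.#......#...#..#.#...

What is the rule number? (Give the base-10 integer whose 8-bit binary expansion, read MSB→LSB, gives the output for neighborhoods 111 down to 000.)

98

  ###|.  b7=0 t=0,i=4
  ##.|#  b6=1 t=0,i=5
  #.#|#  b5=1 t=0,i=6
  #..|.  b4=0 t=0,i=0
  .##|.  b3=0 t=0,i=3
  .#.|.  b2=0 t=0,i=7
  ..#|#  b1=1 t=0,i=2
  ...|.  b0=0 t=0,i=1
  bits 01100010 = 98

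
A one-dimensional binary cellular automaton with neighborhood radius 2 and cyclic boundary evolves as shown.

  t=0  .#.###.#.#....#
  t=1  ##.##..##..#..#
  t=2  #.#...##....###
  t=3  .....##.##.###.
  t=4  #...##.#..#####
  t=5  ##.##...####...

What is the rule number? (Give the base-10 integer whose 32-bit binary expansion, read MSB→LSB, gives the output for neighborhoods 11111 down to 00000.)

  #####|.  b31=0 t=4,i=12
  ####.|.  b30=0 t=2,i=14
  ###.#|.  b29=0 t=0,i=5
  ###..|#  b28=1 t=3,i=13
  ##.##|#  b27=1 t=1,i=2
  ##.#.|.  b26=0 t=0,i=6
  ##..#|.  b25=0 t=1,i=5
  ##...|#  b24=1 t=2,i=8
  #.###|#  b23=1 t=0,i=3
  #.##.|.  b22=0 t=1,i=3
  #.#.#|#  b21=1 t=0,i=1
  #.#..|.  b20=0 t=0,i=9
  #..##|#  b19=1 t=1,i=6
  #..#.|.  b18=0 t=1,i=10
  #...#|.  b17=0 t=2,i=4
  #....|#  b16=1 t=0,i=11
  .####|#  b15=1 t=2,i=13
  .###.|#  b14=1 t=0,i=4
  .##.#|.  b13=0 t=3,i=6
  .##..|.  b12=0 t=1,i=4
  .#.##|.  b11=0 t=0,i=2
  .#.#.|#  b10=1 t=0,i=0
  .#..#|#  b9=1 t=1,i=12
  .#...|.  b8=0 t=0,i=10
  ..###|#  b7=1 t=1,i=14
  ..##.|#  b6=1 t=1,i=7
  ..#.#|#  b5=1 t=0,i=14
  ..#..|.  b4=0 t=1,i=11
  ...##|#  b3=1 t=2,i=5
  ...#.|.  b2=0 t=0,i=13
  ....#|.  b1=0 t=0,i=12
  .....|.  b0=0 t=3,i=1
  bits 00011001101010011100011011101000 = 430556904

430556904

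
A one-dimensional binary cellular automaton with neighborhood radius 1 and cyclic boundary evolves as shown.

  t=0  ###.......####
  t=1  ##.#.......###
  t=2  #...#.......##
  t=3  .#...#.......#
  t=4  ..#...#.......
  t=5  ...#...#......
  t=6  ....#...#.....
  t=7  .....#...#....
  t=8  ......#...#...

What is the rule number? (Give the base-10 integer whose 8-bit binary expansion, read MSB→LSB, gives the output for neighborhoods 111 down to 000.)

  [7] ### => #  t=0,i=0
  [6] ##. => .  t=0,i=2
  [5] #.# => .  t=1,i=2
  [4] #.. => #  t=0,i=3
  [3] .## => .  t=0,i=10
  [2] .#. => .  t=1,i=3
  [1] ..# => .  t=0,i=9
  [0] ... => .  t=0,i=4
  bits 10010000 = 144

144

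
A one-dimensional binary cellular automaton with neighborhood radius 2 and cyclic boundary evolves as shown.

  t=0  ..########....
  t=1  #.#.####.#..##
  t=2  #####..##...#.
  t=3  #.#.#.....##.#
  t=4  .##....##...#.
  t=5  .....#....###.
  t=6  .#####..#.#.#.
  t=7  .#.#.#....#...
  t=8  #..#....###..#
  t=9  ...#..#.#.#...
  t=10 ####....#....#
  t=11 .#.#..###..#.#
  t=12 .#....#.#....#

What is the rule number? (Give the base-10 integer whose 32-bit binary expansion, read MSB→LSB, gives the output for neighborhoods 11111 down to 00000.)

3164735639

  #####|#  b31=1 t=0,i=4
  ####.|.  b30=0 t=0,i=8
  ###.#|#  b29=1 t=1,i=0
  ###..|#  b28=1 t=0,i=9
  ##.##|#  b27=1 t=3,i=12
  ##.#.|#  b26=1 t=1,i=1
  ##..#|.  b25=0 t=2,i=5
  ##...|.  b24=0 t=0,i=10
  #.###|#  b23=1 t=1,i=4
  #.##.|.  b22=0 t=3,i=13
  #.#.#|#  b21=1 t=1,i=2
  #.#..|.  b20=0 t=1,i=9
  #..##|.  b19=0 t=1,i=11
  #..#.|.  b18=0 t=6,i=7
  #...#|#  b17=1 t=2,i=10
  #....|.  b16=0 t=0,i=11
  .####|.  b15=0 t=0,i=3
  .###.|.  b14=0 t=1,i=13
  .##.#|.  b13=0 t=3,i=0
  .##..|.  b12=0 t=2,i=8
  .#.##|#  b11=1 t=1,i=3
  .#.#.|.  b10=0 t=3,i=3
  .#..#|.  b9=0 t=1,i=10
  .#...|.  b8=0 t=3,i=5
  ..###|#  b7=1 t=0,i=2
  ..##.|.  b6=0 t=2,i=7
  ..#.#|.  b5=0 t=2,i=12
  ..#..|#  b4=1 t=4,i=12
  ...##|.  b3=0 t=0,i=1
  ...#.|#  b2=1 t=2,i=11
  ....#|#  b1=1 t=0,i=0
  .....|#  b0=1 t=0,i=12
  bits 10111100101000100000100010010111 = 3164735639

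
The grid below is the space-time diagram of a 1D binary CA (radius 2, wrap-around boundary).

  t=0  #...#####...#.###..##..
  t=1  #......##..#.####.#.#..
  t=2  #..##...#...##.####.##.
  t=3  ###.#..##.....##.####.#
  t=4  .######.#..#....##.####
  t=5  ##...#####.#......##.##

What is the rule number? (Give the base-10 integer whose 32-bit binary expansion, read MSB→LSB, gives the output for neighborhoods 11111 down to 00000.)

2096650773

  #####|.  b31=0 t=0,i=6
  ####.|#  b30=1 t=0,i=7
  ###.#|#  b29=1 t=1,i=16
  ###..|#  b28=1 t=0,i=8
  ##.##|#  b27=1 t=2,i=14
  ##.#.|#  b26=1 t=1,i=17
  ##..#|.  b25=0 t=0,i=17
  ##...|.  b24=0 t=0,i=9
  #.###|#  b23=1 t=0,i=14
  #.##.|#  b22=1 t=2,i=20
  #.#.#|#  b21=1 t=1,i=18
  #.#..|#  b20=1 t=1,i=20
  #..##|#  b19=1 t=0,i=18
  #..#.|.  b18=0 t=0,i=22
  #...#|.  b17=0 t=0,i=2
  #....|.  b16=0 t=1,i=2
  .####|.  b15=0 t=0,i=5
  .###.|#  b14=1 t=0,i=15
  .##.#|.  b13=0 t=2,i=13
  .##..|#  b12=1 t=0,i=20
  .#.##|#  b11=1 t=0,i=13
  .#.#.|.  b10=0 t=1,i=19
  .#..#|#  b9=1 t=1,i=21
  .#...|.  b8=0 t=0,i=1
  ..###|.  b7=0 t=0,i=4
  ..##.|.  b6=0 t=0,i=19
  ..#.#|.  b5=0 t=0,i=12
  ..#..|#  b4=1 t=0,i=0
  ...##|.  b3=0 t=0,i=3
  ...#.|#  b2=1 t=0,i=11
  ....#|.  b1=0 t=1,i=5
  .....|#  b0=1 t=1,i=3
  bits 01111100111110000101101000010101 = 2096650773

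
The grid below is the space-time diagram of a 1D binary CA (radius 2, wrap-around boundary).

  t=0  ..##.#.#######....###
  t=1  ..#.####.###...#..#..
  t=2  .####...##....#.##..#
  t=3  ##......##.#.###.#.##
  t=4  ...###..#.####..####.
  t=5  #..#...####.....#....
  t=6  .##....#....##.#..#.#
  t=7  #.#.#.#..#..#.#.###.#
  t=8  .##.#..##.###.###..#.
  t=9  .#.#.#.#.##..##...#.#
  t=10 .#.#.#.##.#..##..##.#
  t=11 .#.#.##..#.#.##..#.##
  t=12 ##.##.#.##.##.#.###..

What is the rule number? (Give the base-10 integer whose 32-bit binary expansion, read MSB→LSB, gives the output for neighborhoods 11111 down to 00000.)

2359630565

  nb #####: next=#  (t=0,i=9, bit31=1)
  nb ####.: next=.  (t=0,i=12, bit30=0)
  nb ###.#: next=.  (t=1,i=7, bit29=0)
  nb ###..: next=.  (t=0,i=13, bit28=0)
  nb ##.##: next=#  (t=1,i=8, bit27=1)
  nb ##.#.: next=#  (t=0,i=4, bit26=1)
  nb ##..#: next=.  (t=0,i=0, bit25=0)
  nb ##...: next=.  (t=0,i=14, bit24=0)
  nb #.###: next=#  (t=0,i=7, bit23=1)
  nb #.##.: next=.  (t=2,i=16, bit22=0)
  nb #.#.#: next=#  (t=0,i=5, bit21=1)
  nb #.#..: next=.  (t=6,i=15, bit20=0)
  nb #..##: next=.  (t=0,i=1, bit19=0)
  nb #..#.: next=#  (t=1,i=17, bit18=1)
  nb #...#: next=.  (t=1,i=13, bit17=0)
  nb #....: next=#  (t=0,i=15, bit16=1)
  nb .####: next=.  (t=0,i=8, bit15=0)
  nb .###.: next=.  (t=0,i=19, bit14=0)
  nb .##.#: next=.  (t=0,i=3, bit13=0)
  nb .##..: next=#  (t=2,i=9, bit12=1)
  nb .#.##: next=#  (t=0,i=6, bit11=1)
  nb .#.#.: next=.  (t=6,i=19, bit10=0)
  nb .#..#: next=#  (t=1,i=16, bit9=1)
  nb .#...: next=.  (t=1,i=19, bit8=0)
  nb ..###: next=#  (t=0,i=18, bit7=1)
  nb ..##.: next=#  (t=0,i=2, bit6=1)
  nb ..#.#: next=#  (t=1,i=2, bit5=1)
  nb ..#..: next=.  (t=1,i=15, bit4=0)
  nb ...##: next=.  (t=0,i=17, bit3=0)
  nb ...#.: next=#  (t=1,i=1, bit2=1)
  nb ....#: next=.  (t=0,i=16, bit1=0)
  nb .....: next=#  (t=3,i=4, bit0=1)
  bits 10001100101001010001101011100101 = 2359630565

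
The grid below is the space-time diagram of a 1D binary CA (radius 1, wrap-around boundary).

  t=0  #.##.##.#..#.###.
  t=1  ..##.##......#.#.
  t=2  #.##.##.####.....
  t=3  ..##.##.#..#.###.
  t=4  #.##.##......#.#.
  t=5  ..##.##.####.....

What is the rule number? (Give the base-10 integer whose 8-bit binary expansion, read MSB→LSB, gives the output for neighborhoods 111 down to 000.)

  [7] ### => .  t=0,i=14
  [6] ##. => #  t=0,i=3
  [5] #.# => .  t=0,i=1
  [4] #.. => .  t=0,i=9
  [3] .## => #  t=0,i=2
  [2] .#. => .  t=0,i=0
  [1] ..# => .  t=0,i=10
  [0] ... => #  t=1,i=0
  bits 01001001 = 73

73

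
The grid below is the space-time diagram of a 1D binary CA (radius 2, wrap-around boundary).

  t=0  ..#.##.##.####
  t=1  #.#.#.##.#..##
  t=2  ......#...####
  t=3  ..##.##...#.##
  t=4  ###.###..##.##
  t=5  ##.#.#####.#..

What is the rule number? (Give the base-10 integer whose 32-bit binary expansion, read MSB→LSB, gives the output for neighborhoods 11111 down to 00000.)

3662172917

  [31] ##### => #  t=4,i=0
  [30] ####. => #  t=0,i=12
  [29] ###.# => .  t=1,i=0
  [28] ###.. => #  t=0,i=13
  [27] ##.## => #  t=0,i=6
  [26] ##.#. => .  t=1,i=1
  [25] ##..# => #  t=0,i=0
  [24] ##... => .  t=2,i=0
  [23] #.### => .  t=0,i=10
  [22] #.##. => #  t=0,i=4
  [21] #.#.# => .  t=1,i=2
  [20] #.#.. => .  t=1,i=9
  [19] #..## => #  t=1,i=11
  [18] #..#. => .  t=0,i=1
  [17] #...# => .  t=2,i=8
  [16] #.... => .  t=2,i=1
  [15] .#### => .  t=0,i=11
  [14] .###. => #  t=1,i=13
  [13] .##.# => .  t=0,i=5
  [12] .##.. => #  t=3,i=6
  [11] .#.## => .  t=0,i=3
  [10] .#.#. => .  t=1,i=3
  [9] .#..# => #  t=1,i=10
  [8] .#... => .  t=2,i=7
  [7] ..### => #  t=1,i=12
  [6] ..##. => #  t=3,i=2
  [5] ..#.# => #  t=0,i=2
  [4] ..#.. => #  t=2,i=6
  [3] ...## => .  t=2,i=9
  [2] ...#. => #  t=2,i=5
  [1] ....# => .  t=2,i=4
  [0] ..... => #  t=2,i=2
  bits 11011010010010000101001011110101 = 3662172917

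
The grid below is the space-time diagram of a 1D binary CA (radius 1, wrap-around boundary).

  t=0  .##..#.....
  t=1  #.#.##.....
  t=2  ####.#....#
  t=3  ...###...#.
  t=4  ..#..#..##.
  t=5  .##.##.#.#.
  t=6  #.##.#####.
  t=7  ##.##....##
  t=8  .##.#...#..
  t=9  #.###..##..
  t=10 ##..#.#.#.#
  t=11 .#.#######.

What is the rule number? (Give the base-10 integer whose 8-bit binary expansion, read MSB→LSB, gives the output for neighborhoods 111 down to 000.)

  nb ###: next=.  (t=2,i=0, bit7=0)
  nb ##.: next=#  (t=0,i=2, bit6=1)
  nb #.#: next=#  (t=1,i=1, bit5=1)
  nb #..: next=.  (t=0,i=3, bit4=0)
  nb .##: next=.  (t=0,i=1, bit3=0)
  nb .#.: next=#  (t=0,i=5, bit2=1)
  nb ..#: next=#  (t=0,i=0, bit1=1)
  nb ...: next=.  (t=0,i=7, bit0=0)
  bits 01100110 = 102

102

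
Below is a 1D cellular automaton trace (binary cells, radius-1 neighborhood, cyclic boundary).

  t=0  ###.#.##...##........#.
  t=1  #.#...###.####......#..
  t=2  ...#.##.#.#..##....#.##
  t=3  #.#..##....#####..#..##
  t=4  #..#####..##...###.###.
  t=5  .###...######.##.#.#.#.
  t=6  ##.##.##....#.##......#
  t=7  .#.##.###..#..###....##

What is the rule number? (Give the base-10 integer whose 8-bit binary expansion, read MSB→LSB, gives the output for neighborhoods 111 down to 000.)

90

  nb ###: next=.  (t=0,i=1, bit7=0)
  nb ##.: next=#  (t=0,i=2, bit6=1)
  nb #.#: next=.  (t=0,i=3, bit5=0)
  nb #..: next=#  (t=0,i=8, bit4=1)
  nb .##: next=#  (t=0,i=0, bit3=1)
  nb .#.: next=.  (t=0,i=4, bit2=0)
  nb ..#: next=#  (t=0,i=10, bit1=1)
  nb ...: next=.  (t=0,i=9, bit0=0)
  bits 01011010 = 90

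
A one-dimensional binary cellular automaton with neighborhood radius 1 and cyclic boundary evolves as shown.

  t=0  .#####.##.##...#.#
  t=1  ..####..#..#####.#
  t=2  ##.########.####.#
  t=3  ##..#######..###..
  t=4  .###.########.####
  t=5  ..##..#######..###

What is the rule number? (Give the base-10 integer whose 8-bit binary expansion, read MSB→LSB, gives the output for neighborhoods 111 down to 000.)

  ### -> #   bit 7 = 1  t=0,i=2
  ##. -> #   bit 6 = 1  t=0,i=5
  #.# -> .   bit 5 = 0  t=0,i=0
  #.. -> #   bit 4 = 1  t=0,i=12
  .## -> .   bit 3 = 0  t=0,i=1
  .#. -> #   bit 2 = 1  t=0,i=15
  ..# -> #   bit 1 = 1  t=0,i=14
  ... -> #   bit 0 = 1  t=0,i=13
  bits 11010111 = 215

215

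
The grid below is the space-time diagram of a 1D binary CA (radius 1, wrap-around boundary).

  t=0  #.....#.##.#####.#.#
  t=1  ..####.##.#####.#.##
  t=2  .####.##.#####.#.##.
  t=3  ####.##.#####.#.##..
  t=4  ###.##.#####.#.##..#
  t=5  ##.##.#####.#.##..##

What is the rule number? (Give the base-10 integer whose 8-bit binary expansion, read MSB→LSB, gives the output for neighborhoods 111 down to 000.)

171

  ###|#  b7=1 t=0,i=12
  ##.|.  b6=0 t=0,i=0
  #.#|#  b5=1 t=0,i=7
  #..|.  b4=0 t=0,i=1
  .##|#  b3=1 t=0,i=8
  .#.|.  b2=0 t=0,i=6
  ..#|#  b1=1 t=0,i=5
  ...|#  b0=1 t=0,i=2
  bits 10101011 = 171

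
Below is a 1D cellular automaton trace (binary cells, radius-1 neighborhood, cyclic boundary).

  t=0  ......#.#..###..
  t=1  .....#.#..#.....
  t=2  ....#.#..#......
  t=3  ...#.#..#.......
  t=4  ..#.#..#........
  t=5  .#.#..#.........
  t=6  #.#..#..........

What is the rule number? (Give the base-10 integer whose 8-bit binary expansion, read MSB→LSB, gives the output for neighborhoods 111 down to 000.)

  ### -> .   bit 7 = 0  t=0,i=12
  ##. -> .   bit 6 = 0  t=0,i=13
  #.# -> #   bit 5 = 1  t=0,i=7
  #.. -> .   bit 4 = 0  t=0,i=9
  .## -> .   bit 3 = 0  t=0,i=11
  .#. -> .   bit 2 = 0  t=0,i=6
  ..# -> #   bit 1 = 1  t=0,i=5
  ... -> .   bit 0 = 0  t=0,i=0
  bits 00100010 = 34

34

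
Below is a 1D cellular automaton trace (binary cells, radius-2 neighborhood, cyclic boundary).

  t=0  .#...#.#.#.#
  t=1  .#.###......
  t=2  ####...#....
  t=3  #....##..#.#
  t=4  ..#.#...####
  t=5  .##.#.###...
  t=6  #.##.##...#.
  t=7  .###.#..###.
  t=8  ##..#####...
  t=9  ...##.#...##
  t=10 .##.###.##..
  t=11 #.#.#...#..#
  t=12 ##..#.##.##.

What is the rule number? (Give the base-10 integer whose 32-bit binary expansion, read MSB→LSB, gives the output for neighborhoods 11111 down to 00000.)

2229217964

  #####|#  b31=1 t=8,i=6
  ####.|.  b30=0 t=2,i=2
  ###.#|.  b29=0 t=7,i=3
  ###..|.  b28=0 t=1,i=5
  ##.##|.  b27=0 t=6,i=4
  ##.#.|#  b26=1 t=5,i=3
  ##..#|.  b25=0 t=3,i=7
  ##...|.  b24=0 t=1,i=6
  #.###|#  b23=1 t=1,i=3
  #.##.|#  b22=1 t=3,i=11
  #.#.#|.  b21=0 t=0,i=7
  #.#..|#  b20=1 t=0,i=1
  #..##|#  b19=1 t=7,i=0
  #..#.|#  b18=1 t=3,i=8
  #...#|#  b17=1 t=0,i=3
  #....|#  b16=1 t=1,i=7
  .####|.  b15=0 t=2,i=1
  .###.|.  b14=0 t=1,i=4
  .##.#|#  b13=1 t=5,i=2
  .##..|.  b12=0 t=3,i=0
  .#.##|#  b11=1 t=1,i=2
  .#.#.|.  b10=0 t=0,i=0
  .#..#|#  b9=1 t=7,i=6
  .#...|.  b8=0 t=0,i=2
  ..###|#  b7=1 t=2,i=0
  ..##.|.  b6=0 t=3,i=5
  ..#.#|#  b5=1 t=0,i=5
  ..#..|.  b4=0 t=2,i=7
  ...##|#  b3=1 t=2,i=11
  ...#.|#  b2=1 t=0,i=4
  ....#|.  b1=0 t=1,i=11
  .....|.  b0=0 t=1,i=8
  bits 10000100110111110010101010101100 = 2229217964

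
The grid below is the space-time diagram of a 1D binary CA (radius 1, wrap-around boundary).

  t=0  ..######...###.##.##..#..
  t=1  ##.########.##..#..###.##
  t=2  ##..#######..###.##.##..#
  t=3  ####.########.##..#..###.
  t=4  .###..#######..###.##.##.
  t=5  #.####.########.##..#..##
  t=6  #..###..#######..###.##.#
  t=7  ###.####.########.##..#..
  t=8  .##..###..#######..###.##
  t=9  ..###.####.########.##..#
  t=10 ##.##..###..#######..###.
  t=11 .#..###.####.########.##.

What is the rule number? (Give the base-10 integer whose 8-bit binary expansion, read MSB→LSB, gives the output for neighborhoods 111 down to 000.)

211

  [7] ### => #  t=0,i=3
  [6] ##. => #  t=0,i=7
  [5] #.# => .  t=0,i=14
  [4] #.. => #  t=0,i=8
  [3] .## => .  t=0,i=2
  [2] .#. => .  t=0,i=22
  [1] ..# => #  t=0,i=1
  [0] ... => #  t=0,i=0
  bits 11010011 = 211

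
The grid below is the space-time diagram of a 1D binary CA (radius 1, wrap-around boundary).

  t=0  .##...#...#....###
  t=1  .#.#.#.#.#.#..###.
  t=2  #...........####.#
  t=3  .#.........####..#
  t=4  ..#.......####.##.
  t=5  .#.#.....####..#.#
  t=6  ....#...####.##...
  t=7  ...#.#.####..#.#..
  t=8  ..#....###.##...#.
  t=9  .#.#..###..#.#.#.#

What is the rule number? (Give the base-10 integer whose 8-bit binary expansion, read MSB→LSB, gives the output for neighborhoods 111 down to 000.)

154

  ### -> #   bit 7 = 1  t=0,i=16
  ##. -> .   bit 6 = 0  t=0,i=2
  #.# -> .   bit 5 = 0  t=0,i=0
  #.. -> #   bit 4 = 1  t=0,i=3
  .## -> #   bit 3 = 1  t=0,i=1
  .#. -> .   bit 2 = 0  t=0,i=6
  ..# -> #   bit 1 = 1  t=0,i=5
  ... -> .   bit 0 = 0  t=0,i=4
  bits 10011010 = 154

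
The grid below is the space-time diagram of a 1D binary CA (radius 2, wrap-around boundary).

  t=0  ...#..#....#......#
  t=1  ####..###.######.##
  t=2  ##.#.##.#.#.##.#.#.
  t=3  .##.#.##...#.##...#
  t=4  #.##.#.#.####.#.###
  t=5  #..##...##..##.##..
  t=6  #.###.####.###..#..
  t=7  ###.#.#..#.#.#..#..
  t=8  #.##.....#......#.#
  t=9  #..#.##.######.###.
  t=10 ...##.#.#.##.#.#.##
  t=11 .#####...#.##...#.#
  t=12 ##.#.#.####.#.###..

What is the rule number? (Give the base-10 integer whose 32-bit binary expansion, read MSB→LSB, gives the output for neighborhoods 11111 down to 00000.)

  ##### -> #   bit 31 = 1  t=1,i=0
  ####. -> .   bit 30 = 0  t=1,i=2
  ###.# -> #   bit 29 = 1  t=1,i=8
  ###.. -> #   bit 28 = 1  t=1,i=3
  ##.## -> .   bit 27 = 0  t=1,i=9
  ##.#. -> #   bit 26 = 1  t=2,i=2
  ##..# -> .   bit 25 = 0  t=1,i=4
  ##... -> .   bit 24 = 0  t=3,i=8
  #.### -> #   bit 23 = 1  t=1,i=10
  #.##. -> .   bit 22 = 0  t=2,i=0
  #.#.# -> .   bit 21 = 0  t=2,i=3
  #.#.. -> .   bit 20 = 0  t=7,i=6
  #..## -> #   bit 19 = 1  t=1,i=5
  #..#. -> .   bit 18 = 0  t=0,i=5
  #...# -> #   bit 17 = 1  t=0,i=1
  #.... -> #   bit 16 = 1  t=0,i=8
  .#### -> .   bit 15 = 0  t=1,i=11
  .###. -> .   bit 14 = 0  t=1,i=7
  .##.# -> #   bit 13 = 1  t=2,i=1
  .##.. -> #   bit 12 = 1  t=3,i=7
  .#.## -> #   bit 11 = 1  t=2,i=4
  .#.#. -> .   bit 10 = 0  t=2,i=9
  .#..# -> .   bit 9 = 0  t=0,i=4
  .#... -> #   bit 8 = 1  t=0,i=0
  ..### -> #   bit 7 = 1  t=1,i=6
  ..##. -> #   bit 6 = 1  t=5,i=3
  ..#.# -> #   bit 5 = 1  t=3,i=11
  ..#.. -> #   bit 4 = 1  t=0,i=3
  ...## -> #   bit 3 = 1  t=5,i=7
  ...#. -> #   bit 2 = 1  t=0,i=2
  ....# -> .   bit 1 = 0  t=0,i=9
  ..... -> #   bit 0 = 1  t=0,i=14
  bits 10110100100010110011100111111101 = 3029023229

3029023229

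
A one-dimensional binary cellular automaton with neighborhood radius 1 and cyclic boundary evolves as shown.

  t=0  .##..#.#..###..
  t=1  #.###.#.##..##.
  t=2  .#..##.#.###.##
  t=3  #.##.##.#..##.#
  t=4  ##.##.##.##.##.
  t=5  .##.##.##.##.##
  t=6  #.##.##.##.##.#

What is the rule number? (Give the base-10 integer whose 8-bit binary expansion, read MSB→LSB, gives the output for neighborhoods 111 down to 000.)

114

  ### -> .   bit 7 = 0  t=0,i=11
  ##. -> #   bit 6 = 1  t=0,i=2
  #.# -> #   bit 5 = 1  t=0,i=6
  #.. -> #   bit 4 = 1  t=0,i=3
  .## -> .   bit 3 = 0  t=0,i=1
  .#. -> .   bit 2 = 0  t=0,i=5
  ..# -> #   bit 1 = 1  t=0,i=0
  ... -> .   bit 0 = 0  t=0,i=14
  bits 01110010 = 114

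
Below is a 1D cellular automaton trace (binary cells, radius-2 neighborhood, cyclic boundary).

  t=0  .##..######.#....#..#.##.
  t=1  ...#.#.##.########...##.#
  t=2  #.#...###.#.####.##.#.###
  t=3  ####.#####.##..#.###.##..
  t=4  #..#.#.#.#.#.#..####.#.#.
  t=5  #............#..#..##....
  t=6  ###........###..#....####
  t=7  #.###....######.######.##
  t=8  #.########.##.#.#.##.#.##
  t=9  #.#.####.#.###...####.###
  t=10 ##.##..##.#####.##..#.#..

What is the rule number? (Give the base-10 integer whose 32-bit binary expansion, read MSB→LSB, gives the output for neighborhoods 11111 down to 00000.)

3083954590

  ##### -> #   bit 31 = 1  t=0,i=7
  ####. -> .   bit 30 = 0  t=0,i=9
  ###.# -> #   bit 29 = 1  t=0,i=10
  ###.. -> #   bit 28 = 1  t=1,i=17
  ##.## -> .   bit 27 = 0  t=1,i=9
  ##.#. -> #   bit 26 = 1  t=0,i=11
  ##..# -> #   bit 25 = 1  t=0,i=3
  ##... -> #   bit 24 = 1  t=1,i=18
  #.### -> #   bit 23 = 1  t=1,i=10
  #.##. -> #   bit 22 = 1  t=0,i=22
  #.#.# -> .   bit 21 = 0  t=1,i=5
  #.#.. -> #   bit 20 = 1  t=0,i=12
  #..## -> .   bit 19 = 0  t=0,i=0
  #..#. -> .   bit 18 = 0  t=0,i=19
  #...# -> .   bit 17 = 0  t=1,i=1
  #.... -> #   bit 16 = 1  t=0,i=14
  .#### -> .   bit 15 = 0  t=0,i=6
  .###. -> #   bit 14 = 1  t=2,i=7
  .##.# -> #   bit 13 = 1  t=1,i=8
  .##.. -> .   bit 12 = 0  t=0,i=2
  .#.## -> #   bit 11 = 1  t=0,i=21
  .#.#. -> .   bit 10 = 0  t=1,i=4
  .#..# -> .   bit 9 = 0  t=0,i=18
  .#... -> #   bit 8 = 1  t=0,i=13
  ..### -> #   bit 7 = 1  t=0,i=5
  ..##. -> .   bit 6 = 0  t=0,i=1
  ..#.# -> .   bit 5 = 0  t=0,i=20
  ..#.. -> #   bit 4 = 1  t=0,i=17
  ...## -> #   bit 3 = 1  t=1,i=20
  ...#. -> #   bit 2 = 1  t=0,i=16
  ....# -> #   bit 1 = 1  t=0,i=15
  ..... -> .   bit 0 = 0  t=5,i=3
  bits 10110111110100010110100110011110 = 3083954590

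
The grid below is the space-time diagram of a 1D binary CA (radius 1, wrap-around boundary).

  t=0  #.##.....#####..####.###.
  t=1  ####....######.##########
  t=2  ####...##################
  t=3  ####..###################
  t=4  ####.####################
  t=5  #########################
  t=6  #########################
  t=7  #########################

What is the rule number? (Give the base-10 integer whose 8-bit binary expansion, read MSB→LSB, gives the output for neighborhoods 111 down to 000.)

  ### -> #   bit 7 = 1  t=0,i=10
  ##. -> #   bit 6 = 1  t=0,i=3
  #.# -> #   bit 5 = 1  t=0,i=1
  #.. -> .   bit 4 = 0  t=0,i=4
  .## -> #   bit 3 = 1  t=0,i=2
  .#. -> #   bit 2 = 1  t=0,i=0
  ..# -> #   bit 1 = 1  t=0,i=8
  ... -> .   bit 0 = 0  t=0,i=5
  bits 11101110 = 238

238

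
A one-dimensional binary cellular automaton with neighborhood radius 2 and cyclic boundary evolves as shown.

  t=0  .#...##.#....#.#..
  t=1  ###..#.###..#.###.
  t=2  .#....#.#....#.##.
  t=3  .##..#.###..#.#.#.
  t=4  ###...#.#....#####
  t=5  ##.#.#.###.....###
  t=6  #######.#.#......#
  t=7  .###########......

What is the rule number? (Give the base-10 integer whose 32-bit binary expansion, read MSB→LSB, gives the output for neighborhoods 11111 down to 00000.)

  #####|#  b31=1 t=4,i=0
  ####.|#  b30=1 t=4,i=1
  ###.#|#  b29=1 t=1,i=16
  ###..|.  b28=0 t=1,i=2
  ##.##|.  b27=0 t=1,i=17
  ##.#.|#  b26=1 t=0,i=7
  ##..#|.  b25=0 t=1,i=3
  ##...|#  b24=1 t=4,i=3
  #.###|.  b23=0 t=1,i=0
  #.##.|.  b22=0 t=2,i=15
  #.#.#|#  b21=1 t=3,i=14
  #.#..|#  b20=1 t=0,i=8
  #..##|#  b19=1 t=3,i=0
  #..#.|.  b18=0 t=1,i=4
  #...#|.  b17=0 t=0,i=3
  #....|.  b16=0 t=0,i=10
  .####|.  b15=0 t=4,i=14
  .###.|#  b14=1 t=1,i=1
  .##.#|.  b13=0 t=0,i=6
  .##..|#  b12=1 t=2,i=16
  .#.##|#  b11=1 t=1,i=6
  .#.#.|#  b10=1 t=0,i=14
  .#..#|#  b9=1 t=3,i=17
  .#...|#  b8=1 t=0,i=2
  ..###|.  b7=0 t=4,i=13
  ..##.|#  b6=1 t=0,i=5
  ..#.#|.  b5=0 t=0,i=13
  ..#..|#  b4=1 t=0,i=1
  ...##|.  b3=0 t=0,i=4
  ...#.|#  b2=1 t=0,i=0
  ....#|.  b1=0 t=0,i=11
  .....|.  b0=0 t=5,i=12
  bits 11100101001110000101111101010100 = 3845676884

3845676884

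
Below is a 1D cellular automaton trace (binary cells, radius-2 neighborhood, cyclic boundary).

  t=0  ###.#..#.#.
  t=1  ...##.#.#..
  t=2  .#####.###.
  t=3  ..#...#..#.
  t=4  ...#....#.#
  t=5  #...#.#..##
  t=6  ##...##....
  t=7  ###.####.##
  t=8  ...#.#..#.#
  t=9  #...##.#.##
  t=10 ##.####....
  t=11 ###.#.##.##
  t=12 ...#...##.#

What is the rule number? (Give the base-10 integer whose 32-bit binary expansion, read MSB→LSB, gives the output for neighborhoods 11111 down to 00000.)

  #####|.  b31=0 t=2,i=3
  ####.|.  b30=0 t=2,i=4
  ###.#|.  b29=0 t=0,i=2
  ###..|#  b28=1 t=2,i=9
  ##.##|#  b27=1 t=2,i=6
  ##.#.|#  b26=1 t=0,i=3
  ##..#|.  b25=0 t=2,i=10
  ##...|#  b24=1 t=5,i=1
  #.###|.  b23=0 t=0,i=0
  #.##.|.  b22=0 t=11,i=6
  #.#.#|.  b21=0 t=0,i=9
  #.#..|#  b20=1 t=0,i=4
  #..##|.  b19=0 t=2,i=0
  #..#.|#  b18=1 t=0,i=6
  #...#|.  b17=0 t=3,i=0
  #....|.  b16=0 t=1,i=10
  .####|#  b15=1 t=2,i=2
  .###.|.  b14=0 t=0,i=1
  .##.#|#  b13=1 t=1,i=4
  .##..|#  b12=1 t=6,i=1
  .#.##|.  b11=0 t=0,i=10
  .#.#.|#  b10=1 t=0,i=8
  .#..#|.  b9=0 t=0,i=5
  .#...|#  b8=1 t=1,i=9
  ..###|.  b7=0 t=2,i=1
  ..##.|#  b6=1 t=1,i=3
  ..#.#|.  b5=0 t=0,i=7
  ..#..|.  b4=0 t=3,i=2
  ...##|#  b3=1 t=1,i=2
  ...#.|.  b2=0 t=3,i=1
  ....#|#  b1=1 t=1,i=1
  .....|.  b0=0 t=1,i=0
  bits 00011101000101001011010101001010 = 487896394

487896394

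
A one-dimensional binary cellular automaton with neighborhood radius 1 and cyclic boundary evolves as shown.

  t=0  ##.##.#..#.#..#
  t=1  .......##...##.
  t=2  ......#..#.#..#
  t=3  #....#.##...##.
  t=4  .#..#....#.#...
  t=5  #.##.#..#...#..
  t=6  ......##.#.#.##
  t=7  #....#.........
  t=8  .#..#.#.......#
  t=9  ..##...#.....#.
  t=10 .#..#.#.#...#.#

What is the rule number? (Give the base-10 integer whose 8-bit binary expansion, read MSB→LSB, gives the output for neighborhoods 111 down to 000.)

18

  ###|.  b7=0 t=0,i=0
  ##.|.  b6=0 t=0,i=1
  #.#|.  b5=0 t=0,i=2
  #..|#  b4=1 t=0,i=7
  .##|.  b3=0 t=0,i=3
  .#.|.  b2=0 t=0,i=6
  ..#|#  b1=1 t=0,i=8
  ...|.  b0=0 t=1,i=0
  bits 00010010 = 18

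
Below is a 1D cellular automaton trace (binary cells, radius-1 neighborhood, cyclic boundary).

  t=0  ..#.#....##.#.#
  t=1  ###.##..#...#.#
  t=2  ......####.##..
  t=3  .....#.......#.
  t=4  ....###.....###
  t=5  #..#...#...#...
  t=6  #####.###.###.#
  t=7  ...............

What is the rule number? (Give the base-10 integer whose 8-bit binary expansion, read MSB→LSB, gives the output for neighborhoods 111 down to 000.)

22

  ### -> .   bit 7 = 0  t=1,i=0
  ##. -> .   bit 6 = 0  t=0,i=10
  #.# -> .   bit 5 = 0  t=0,i=3
  #.. -> #   bit 4 = 1  t=0,i=0
  .## -> .   bit 3 = 0  t=0,i=9
  .#. -> #   bit 2 = 1  t=0,i=2
  ..# -> #   bit 1 = 1  t=0,i=1
  ... -> .   bit 0 = 0  t=0,i=6
  bits 00010110 = 22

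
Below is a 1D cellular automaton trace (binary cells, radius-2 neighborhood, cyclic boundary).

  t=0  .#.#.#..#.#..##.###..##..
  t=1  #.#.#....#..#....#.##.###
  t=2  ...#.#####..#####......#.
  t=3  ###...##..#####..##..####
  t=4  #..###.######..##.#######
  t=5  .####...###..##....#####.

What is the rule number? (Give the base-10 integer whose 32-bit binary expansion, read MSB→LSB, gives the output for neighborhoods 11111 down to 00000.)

  nb #####: next=#  (t=2,i=7, bit31=1)
  nb ####.: next=.  (t=1,i=24, bit30=0)
  nb ###.#: next=.  (t=1,i=0, bit29=0)
  nb ###..: next=.  (t=0,i=18, bit28=0)
  nb ##.##: next=.  (t=0,i=15, bit27=0)
  nb ##.#.: next=.  (t=1,i=1, bit26=0)
  nb ##..#: next=#  (t=0,i=19, bit25=1)
  nb ##...: next=#  (t=0,i=23, bit24=1)
  nb #.###: next=.  (t=0,i=16, bit23=0)
  nb #.##.: next=.  (t=1,i=19, bit22=0)
  nb #.#.#: next=.  (t=0,i=3, bit21=0)
  nb #.#..: next=.  (t=0,i=5, bit20=0)
  nb #..##: next=#  (t=0,i=12, bit19=1)
  nb #..#.: next=.  (t=0,i=7, bit18=0)
  nb #...#: next=#  (t=0,i=24, bit17=1)
  nb #....: next=#  (t=1,i=6, bit16=1)
  nb .####: next=#  (t=1,i=23, bit15=1)
  nb .###.: next=#  (t=0,i=17, bit14=1)
  nb .##.#: next=.  (t=0,i=14, bit13=0)
  nb .##..: next=#  (t=0,i=22, bit12=1)
  nb .#.##: next=.  (t=1,i=18, bit11=0)
  nb .#.#.: next=#  (t=0,i=2, bit10=1)
  nb .#..#: next=.  (t=0,i=6, bit9=0)
  nb .#...: next=#  (t=1,i=5, bit8=1)
  nb ..###: next=#  (t=2,i=12, bit7=1)
  nb ..##.: next=.  (t=0,i=13, bit6=0)
  nb ..#.#: next=.  (t=0,i=1, bit5=0)
  nb ..#..: next=#  (t=1,i=9, bit4=1)
  nb ...##: next=#  (t=3,i=5, bit3=1)
  nb ...#.: next=#  (t=0,i=0, bit2=1)
  nb ....#: next=#  (t=1,i=7, bit1=1)
  nb .....: next=.  (t=2,i=19, bit0=0)
  bits 10000011000010111101010110011110 = 2198590878

2198590878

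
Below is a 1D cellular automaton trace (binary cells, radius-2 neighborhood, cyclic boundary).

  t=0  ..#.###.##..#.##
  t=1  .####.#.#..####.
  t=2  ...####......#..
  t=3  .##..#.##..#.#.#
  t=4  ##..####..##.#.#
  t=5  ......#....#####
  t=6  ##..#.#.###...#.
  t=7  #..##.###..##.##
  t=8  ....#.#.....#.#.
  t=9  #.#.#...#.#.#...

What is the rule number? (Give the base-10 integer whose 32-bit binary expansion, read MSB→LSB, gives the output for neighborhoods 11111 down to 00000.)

  #####|.  b31=0 t=5,i=13
  ####.|#  b30=1 t=1,i=3
  ###.#|#  b29=1 t=0,i=6
  ###..|.  b28=0 t=1,i=14
  ##.##|.  b27=0 t=0,i=7
  ##.#.|#  b26=1 t=1,i=5
  ##..#|.  b25=0 t=0,i=0
  ##...|#  b24=1 t=2,i=7
  #.###|#  b23=1 t=0,i=4
  #.##.|#  b22=1 t=0,i=8
  #.#.#|#  b21=1 t=1,i=6
  #.#..|.  b20=0 t=1,i=8
  #..##|.  b19=0 t=1,i=0
  #..#.|#  b18=1 t=0,i=1
  #...#|#  b17=1 t=6,i=12
  #....|#  b16=1 t=2,i=8
  .####|.  b15=0 t=1,i=2
  .###.|.  b14=0 t=0,i=5
  .##.#|#  b13=1 t=4,i=11
  .##..|.  b12=0 t=0,i=9
  .#.##|#  b11=1 t=0,i=3
  .#.#.|.  b10=0 t=1,i=7
  .#..#|.  b9=0 t=1,i=9
  .#...|.  b8=0 t=2,i=14
  ..###|.  b7=0 t=1,i=1
  ..##.|.  b6=0 t=4,i=10
  ..#.#|#  b5=1 t=0,i=2
  ..#..|#  b4=1 t=2,i=13
  ...##|#  b3=1 t=2,i=2
  ...#.|.  b2=0 t=2,i=12
  ....#|#  b1=1 t=2,i=1
  .....|.  b0=0 t=2,i=0
  bits 01100101111001110010100000111010 = 1709647930

1709647930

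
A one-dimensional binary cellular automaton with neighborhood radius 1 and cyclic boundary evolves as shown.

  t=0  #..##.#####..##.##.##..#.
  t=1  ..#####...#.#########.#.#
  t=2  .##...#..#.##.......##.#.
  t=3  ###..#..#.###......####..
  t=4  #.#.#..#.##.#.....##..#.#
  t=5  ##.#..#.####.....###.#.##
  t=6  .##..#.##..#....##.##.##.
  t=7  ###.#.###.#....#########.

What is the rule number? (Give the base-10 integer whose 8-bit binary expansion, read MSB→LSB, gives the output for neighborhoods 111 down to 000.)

106

  [7] ### => .  t=0,i=7
  [6] ##. => #  t=0,i=4
  [5] #.# => #  t=0,i=5
  [4] #.. => .  t=0,i=1
  [3] .## => #  t=0,i=3
  [2] .#. => .  t=0,i=0
  [1] ..# => #  t=0,i=2
  [0] ... => .  t=1,i=8
  bits 01101010 = 106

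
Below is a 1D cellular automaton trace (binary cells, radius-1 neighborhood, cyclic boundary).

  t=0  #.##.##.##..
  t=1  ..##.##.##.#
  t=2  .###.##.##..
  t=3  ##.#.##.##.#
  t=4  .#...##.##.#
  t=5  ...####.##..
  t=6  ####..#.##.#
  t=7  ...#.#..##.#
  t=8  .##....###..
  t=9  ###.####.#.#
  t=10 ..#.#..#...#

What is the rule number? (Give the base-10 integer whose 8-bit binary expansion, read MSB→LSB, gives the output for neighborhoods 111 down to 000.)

  [7] ### => .  t=2,i=2
  [6] ##. => #  t=0,i=3
  [5] #.# => .  t=0,i=1
  [4] #.. => .  t=0,i=10
  [3] .## => #  t=0,i=2
  [2] .#. => .  t=0,i=0
  [1] ..# => #  t=0,i=11
  [0] ... => #  t=2,i=11
  bits 01001011 = 75

75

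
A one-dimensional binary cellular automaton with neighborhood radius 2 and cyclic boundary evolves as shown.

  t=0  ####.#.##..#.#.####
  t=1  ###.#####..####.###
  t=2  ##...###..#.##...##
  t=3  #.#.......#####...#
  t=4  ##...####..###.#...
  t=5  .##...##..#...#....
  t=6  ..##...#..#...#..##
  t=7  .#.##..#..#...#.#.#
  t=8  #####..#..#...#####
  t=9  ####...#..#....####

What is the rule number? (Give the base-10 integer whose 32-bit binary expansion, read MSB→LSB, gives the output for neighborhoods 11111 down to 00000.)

  [31] ##### => #  t=0,i=0
  [30] ####. => #  t=0,i=2
  [29] ###.# => .  t=0,i=3
  [28] ###.. => .  t=1,i=8
  [27] ##.## => .  t=1,i=3
  [26] ##.#. => #  t=0,i=4
  [25] ##..# => .  t=0,i=9
  [24] ##... => #  t=2,i=2
  [23] #.### => .  t=0,i=15
  [22] #.##. => #  t=0,i=7
  [21] #.#.# => #  t=0,i=5
  [20] #.#.. => .  t=3,i=2
  [19] #..## => #  t=1,i=10
  [18] #..#. => .  t=0,i=10
  [17] #...# => .  t=2,i=3
  [16] #.... => .  t=3,i=4
  [15] .#### => #  t=0,i=16
  [14] .###. => .  t=2,i=6
  [13] .##.# => #  t=3,i=0
  [12] .##.. => #  t=0,i=8
  [11] .#.## => #  t=0,i=6
  [10] .#.#. => #  t=0,i=12
  [9] .#..# => .  t=6,i=8
  [8] .#... => .  t=3,i=3
  [7] ..### => .  t=1,i=11
  [6] ..##. => .  t=3,i=18
  [5] ..#.# => #  t=0,i=11
  [4] ..#.. => #  t=5,i=10
  [3] ...## => .  t=2,i=4
  [2] ...#. => .  t=5,i=13
  [1] ....# => #  t=3,i=8
  [0] ..... => #  t=3,i=5
  bits 11000101011010001011110000110011 = 3311975475

3311975475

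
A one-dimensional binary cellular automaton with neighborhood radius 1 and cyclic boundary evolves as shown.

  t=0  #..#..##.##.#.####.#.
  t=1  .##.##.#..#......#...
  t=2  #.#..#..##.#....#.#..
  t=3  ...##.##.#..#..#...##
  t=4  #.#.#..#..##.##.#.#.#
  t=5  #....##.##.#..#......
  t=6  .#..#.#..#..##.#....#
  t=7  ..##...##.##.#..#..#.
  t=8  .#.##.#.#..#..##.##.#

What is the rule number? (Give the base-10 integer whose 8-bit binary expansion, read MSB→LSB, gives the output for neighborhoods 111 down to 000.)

82

  ###|.  b7=0 t=0,i=15
  ##.|#  b6=1 t=0,i=7
  #.#|.  b5=0 t=0,i=8
  #..|#  b4=1 t=0,i=1
  .##|.  b3=0 t=0,i=6
  .#.|.  b2=0 t=0,i=0
  ..#|#  b1=1 t=0,i=2
  ...|.  b0=0 t=1,i=12
  bits 01010010 = 82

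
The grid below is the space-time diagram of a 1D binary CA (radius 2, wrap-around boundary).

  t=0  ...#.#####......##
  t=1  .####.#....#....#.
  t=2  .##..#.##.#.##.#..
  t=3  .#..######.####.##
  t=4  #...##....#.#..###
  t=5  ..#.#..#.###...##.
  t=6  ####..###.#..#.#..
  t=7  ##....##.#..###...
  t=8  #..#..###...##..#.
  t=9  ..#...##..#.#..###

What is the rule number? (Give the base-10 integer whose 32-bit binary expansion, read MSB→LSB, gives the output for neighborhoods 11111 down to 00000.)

  [31] ##### => .  t=0,i=7
  [30] ####. => .  t=0,i=8
  [29] ###.# => .  t=1,i=4
  [28] ###.. => .  t=0,i=9
  [27] ##.## => #  t=3,i=10
  [26] ##.#. => #  t=1,i=5
  [25] ##..# => .  t=2,i=3
  [24] ##... => .  t=0,i=0
  [23] #.### => .  t=0,i=5
  [22] #.##. => #  t=2,i=7
  [21] #.#.# => .  t=2,i=10
  [20] #.#.. => .  t=1,i=6
  [19] #..## => .  t=1,i=0
  [18] #..#. => #  t=2,i=4
  [17] #...# => #  t=0,i=1
  [16] #.... => #  t=0,i=11
  [15] .#### => #  t=0,i=6
  [14] .###. => #  t=5,i=10
  [13] .##.# => #  t=2,i=8
  [12] .##.. => .  t=0,i=17
  [11] .#.## => #  t=0,i=4
  [10] .#.#. => #  t=4,i=11
  [9] .#..# => .  t=1,i=17
  [8] .#... => #  t=1,i=7
  [7] ..### => #  t=1,i=1
  [6] ..##. => #  t=0,i=16
  [5] ..#.# => #  t=0,i=3
  [4] ..#.. => .  t=1,i=11
  [3] ...## => .  t=0,i=15
  [2] ...#. => #  t=0,i=2
  [1] ....# => .  t=0,i=14
  [0] ..... => .  t=0,i=12
  bits 00001100010001111110110111100100 = 206040548

206040548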